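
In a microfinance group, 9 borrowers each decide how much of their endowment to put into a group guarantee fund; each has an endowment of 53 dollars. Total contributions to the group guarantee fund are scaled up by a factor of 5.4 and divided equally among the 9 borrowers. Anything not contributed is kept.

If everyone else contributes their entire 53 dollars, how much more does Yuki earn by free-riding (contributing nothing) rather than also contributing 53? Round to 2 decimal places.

21.20 dollars

Switching from a contribution of 53 to 0 lets Yuki keep an extra 53 dollars, but lowers the group guarantee fund by 53, which costs Yuki their own share of that drop: 5.4/9 × 53 = 31.80.
Net gain = 53 − 31.80 = 21.20. The private return per contributed unit (0.6000) is below 1, so free-riding is indeed the best response regardless of what the others do.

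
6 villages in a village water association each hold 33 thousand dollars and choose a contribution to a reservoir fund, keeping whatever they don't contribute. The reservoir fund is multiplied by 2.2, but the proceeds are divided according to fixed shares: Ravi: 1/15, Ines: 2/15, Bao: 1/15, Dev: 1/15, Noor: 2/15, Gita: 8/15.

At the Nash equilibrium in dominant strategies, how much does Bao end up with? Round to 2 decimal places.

Player j's private return per contributed unit is 2.2 × (j's share). Contributing is weakly dominant for j when that share is at least 1/2.2 = 0.4545, and contributing 0 is dominant otherwise.
Gita alone (share 8/15) is above the threshold, contributing 33; the remaining 5 contribute 0. Total contributed: 33.
Bao keeps 33 and receives 2.2 × 33 × 1/15 = 4.84 from the reservoir fund, for a payoff of 37.84.

37.84 thousand dollars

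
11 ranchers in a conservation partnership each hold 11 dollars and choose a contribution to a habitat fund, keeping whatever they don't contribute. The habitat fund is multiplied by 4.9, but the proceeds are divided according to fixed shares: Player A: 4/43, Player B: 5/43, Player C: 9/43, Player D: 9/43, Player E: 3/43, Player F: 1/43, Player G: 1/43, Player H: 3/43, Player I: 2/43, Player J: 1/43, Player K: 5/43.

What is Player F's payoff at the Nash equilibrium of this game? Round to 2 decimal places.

A player with share s gets back 4.9·s per unit contributed, so full contribution is dominant for anyone with s > 1/4.9 = 0.2041 and zero contribution is dominant for anyone below.
Player C and Player D clear that bar, contributing 11 each; the remaining 9 contribute 0. Total contributed: 22.
Player F keeps 11 and receives 4.9 × 22 × 1/43 = 2.51 from the habitat fund, for a payoff of 13.51.

13.51 dollars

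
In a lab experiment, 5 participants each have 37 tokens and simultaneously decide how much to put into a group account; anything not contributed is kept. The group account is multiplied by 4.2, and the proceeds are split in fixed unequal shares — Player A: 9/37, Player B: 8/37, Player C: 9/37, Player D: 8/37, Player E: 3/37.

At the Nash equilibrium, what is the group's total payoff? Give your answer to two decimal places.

Player j's private return per contributed unit is 4.2 × (j's share). Contributing is weakly dominant for j when that share is at least 1/4.2 = 0.2381, and contributing 0 is dominant otherwise.
Player A and Player C clear that bar, contributing 37 each; the remaining 3 contribute 0. Total contributed: 74.
The group account pays out 4.2 × 74 = 310.80 in total (split across the unequal shares, but the aggregate is all that matters for the group sum).
The 3 free-riders keep 37 each, adding 111. Group total = 111 + 310.80 = 421.80.

421.80 tokens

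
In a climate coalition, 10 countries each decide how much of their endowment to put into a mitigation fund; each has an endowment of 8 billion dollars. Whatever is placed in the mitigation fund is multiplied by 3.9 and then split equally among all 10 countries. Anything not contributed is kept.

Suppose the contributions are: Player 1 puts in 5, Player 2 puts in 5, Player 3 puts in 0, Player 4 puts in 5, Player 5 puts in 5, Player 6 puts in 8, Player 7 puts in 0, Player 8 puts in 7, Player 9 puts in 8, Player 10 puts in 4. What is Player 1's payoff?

21.33 billion dollars

Total contributed: 5 + 5 + 0 + 5 + 5 + 8 + 0 + 7 + 8 + 4 = 47.
Each receives 3.9 × 47 / 10 = 18.33 from the mitigation fund.
Player 1 keeps 8 − 5 = 3, so Player 1's payoff is 3 + 18.33 = 21.33.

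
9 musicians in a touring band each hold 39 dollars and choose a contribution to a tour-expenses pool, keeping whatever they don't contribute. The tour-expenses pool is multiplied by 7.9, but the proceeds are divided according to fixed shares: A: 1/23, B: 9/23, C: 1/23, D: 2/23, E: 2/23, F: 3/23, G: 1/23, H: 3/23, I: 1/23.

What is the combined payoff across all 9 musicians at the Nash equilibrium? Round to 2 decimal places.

Player j's private return per contributed unit is 7.9 × (j's share). Contributing is weakly dominant for j when that share is at least 1/7.9 = 0.1266, and contributing 0 is dominant otherwise.
The shares above 0.1266 belong to B, F and H, contributing 39 each; the remaining 6 contribute 0. Total contributed: 117.
The tour-expenses pool pays out 7.9 × 117 = 924.30 in total (split across the unequal shares, but the aggregate is all that matters for the group sum).
The 6 free-riders keep 39 each, adding 234. Group total = 234 + 924.30 = 1158.30.

1158.30 dollars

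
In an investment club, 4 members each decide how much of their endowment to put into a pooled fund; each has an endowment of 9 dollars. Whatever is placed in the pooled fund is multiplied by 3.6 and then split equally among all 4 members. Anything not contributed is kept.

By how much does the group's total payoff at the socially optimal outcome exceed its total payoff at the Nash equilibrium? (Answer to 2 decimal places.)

93.60 dollars

Each contributed unit returns 3.6/4 = 0.9000 to its contributor — below 1 — so contributing 0 is dominant for every player. At the Nash equilibrium everyone keeps their 9, and the group total is 4 × 9 = 36.
Each contributed unit returns 3.600 to the group as a whole (0.9000 to each of 4 players), which exceeds 1, so the social optimum is full contribution: group total = 3.600 × 36 = 129.60.
Efficiency loss = 129.60 − 36 = 93.60.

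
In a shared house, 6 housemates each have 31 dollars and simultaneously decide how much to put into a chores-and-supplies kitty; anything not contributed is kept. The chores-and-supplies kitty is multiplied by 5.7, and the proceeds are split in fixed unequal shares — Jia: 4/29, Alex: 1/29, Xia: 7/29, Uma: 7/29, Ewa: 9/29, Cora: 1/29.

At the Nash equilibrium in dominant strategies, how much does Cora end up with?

Player j's private return per contributed unit is 5.7 × (j's share). Contributing is weakly dominant for j when that share is at least 1/5.7 = 0.1754, and contributing 0 is dominant otherwise.
Xia, Uma and Ewa clear that bar, contributing 31 each; the remaining 3 contribute 0. Total contributed: 93.
Cora keeps 31 and receives 5.7 × 93 × 1/29 = 18.28 from the chores-and-supplies kitty, for a payoff of 49.28.

49.28 dollars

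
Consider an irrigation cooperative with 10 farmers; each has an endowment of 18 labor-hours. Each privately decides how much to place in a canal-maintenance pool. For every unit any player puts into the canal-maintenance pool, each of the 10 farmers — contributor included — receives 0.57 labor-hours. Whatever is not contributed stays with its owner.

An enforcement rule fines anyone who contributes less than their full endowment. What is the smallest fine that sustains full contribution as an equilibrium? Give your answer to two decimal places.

Given the others contribute fully, the best deviation is to contribute 0 (any partial contribution still incurs the fine and gives up units whose private return 0.57 is below 1).
Deviating from 18 to 0 saves 18 labor-hours but forfeits the deviator's share of the drop in the canal-maintenance pool: 0.57 × 18 = 10.26.
So the deviation gain is 18 − 10.26 = 7.74, and the fine must be at least 7.74 labor-hours to wipe it out.

7.74 labor-hours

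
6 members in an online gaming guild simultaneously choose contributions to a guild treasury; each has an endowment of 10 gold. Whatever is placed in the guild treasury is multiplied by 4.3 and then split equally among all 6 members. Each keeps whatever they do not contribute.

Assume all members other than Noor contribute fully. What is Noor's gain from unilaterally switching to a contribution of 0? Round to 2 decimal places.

Switching from a contribution of 10 to 0 lets Noor keep an extra 10 gold, but lowers the guild treasury by 10, which costs Noor their own share of that drop: 4.3/6 × 10 = 7.17.
Net gain = 10 − 7.17 = 2.83. The private return per contributed unit (0.7167) is below 1, so free-riding is indeed the best response regardless of what the others do.

2.83 gold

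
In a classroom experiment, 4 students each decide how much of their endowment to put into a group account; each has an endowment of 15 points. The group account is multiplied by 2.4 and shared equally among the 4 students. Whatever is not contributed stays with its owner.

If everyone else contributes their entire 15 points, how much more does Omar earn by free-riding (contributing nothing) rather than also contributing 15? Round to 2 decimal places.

6.00 points

Switching from a contribution of 15 to 0 lets Omar keep an extra 15 points, but lowers the group account by 15, which costs Omar their own share of that drop: 2.4/4 × 15 = 9.00.
Net gain = 15 − 9.00 = 6.00. The private return per contributed unit (0.6000) is below 1, so free-riding is indeed the best response regardless of what the others do.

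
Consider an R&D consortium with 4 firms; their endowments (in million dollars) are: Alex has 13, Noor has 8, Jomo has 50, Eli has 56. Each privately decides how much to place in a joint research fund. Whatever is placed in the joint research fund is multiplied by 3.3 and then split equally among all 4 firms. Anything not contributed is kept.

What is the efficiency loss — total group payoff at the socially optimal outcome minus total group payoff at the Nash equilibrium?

The private return per contributed unit is 3.3/4 = 0.8250 < 1 for every player regardless of endowment, so the Nash equilibrium is zero contribution and the group total is Σ E_j = 13 + 8 + 50 + 56 = 127.
Each contributed unit returns 3.300 to the group, so the social optimum is full contribution by everyone: group total = 3.300 × 127 = 419.10.
Efficiency loss = (3.300 − 1) × 127 = 292.10.

292.10 million dollars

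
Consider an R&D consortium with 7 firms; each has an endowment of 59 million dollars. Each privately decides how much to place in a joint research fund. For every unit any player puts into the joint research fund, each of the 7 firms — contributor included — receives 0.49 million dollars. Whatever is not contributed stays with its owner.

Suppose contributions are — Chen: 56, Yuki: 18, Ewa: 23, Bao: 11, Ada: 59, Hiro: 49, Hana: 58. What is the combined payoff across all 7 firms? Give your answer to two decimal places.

Total contributed: 56 + 18 + 23 + 11 + 59 + 49 + 58 = 274; total kept: 7 × 59 − 274 = 139.
The joint research fund pays out 0.49 × 7 × 274 = 939.82 in aggregate.
Group total = 139 + 939.82 = 1078.82.

1078.82 million dollars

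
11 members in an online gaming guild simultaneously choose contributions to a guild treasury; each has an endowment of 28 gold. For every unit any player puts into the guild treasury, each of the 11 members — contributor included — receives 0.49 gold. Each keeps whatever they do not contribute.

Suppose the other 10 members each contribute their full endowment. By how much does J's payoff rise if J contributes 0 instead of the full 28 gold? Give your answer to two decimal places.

Switching from a contribution of 28 to 0 lets J keep an extra 28 gold, but lowers the guild treasury by 28, which costs J their own share of that drop: 0.49 × 28 = 13.72.
Net gain = 28 − 13.72 = 14.28. The private return per contributed unit (0.49) is below 1, so free-riding is indeed the best response regardless of what the others do.

14.28 gold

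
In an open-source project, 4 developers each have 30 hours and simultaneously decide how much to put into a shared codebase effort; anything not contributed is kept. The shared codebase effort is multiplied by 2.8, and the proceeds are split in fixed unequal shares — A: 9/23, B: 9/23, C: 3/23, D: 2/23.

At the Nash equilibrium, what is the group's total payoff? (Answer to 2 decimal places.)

For player j, contributing a unit is worthwhile iff 2.8 × (j's share) ≥ 1, i.e. iff j's share is at least 0.3571.
The shares above 0.3571 belong to A and B, contributing 30 each; the remaining 2 contribute 0. Total contributed: 60.
The shared codebase effort pays out 2.8 × 60 = 168.00 in total (split across the unequal shares, but the aggregate is all that matters for the group sum).
The 2 free-riders keep 30 each, adding 60. Group total = 60 + 168.00 = 228.00.

228.00 hours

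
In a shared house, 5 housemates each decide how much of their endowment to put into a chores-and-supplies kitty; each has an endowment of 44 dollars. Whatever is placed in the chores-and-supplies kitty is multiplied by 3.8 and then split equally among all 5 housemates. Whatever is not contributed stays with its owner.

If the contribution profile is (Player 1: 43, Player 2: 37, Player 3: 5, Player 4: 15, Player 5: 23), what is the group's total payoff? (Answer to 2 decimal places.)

Total contributed: 43 + 37 + 5 + 15 + 23 = 123; total kept: 5 × 44 − 123 = 97.
The chores-and-supplies kitty pays out 3.8 × 123 = 467.40 in aggregate.
Group total = 97 + 467.40 = 564.40.

564.40 dollars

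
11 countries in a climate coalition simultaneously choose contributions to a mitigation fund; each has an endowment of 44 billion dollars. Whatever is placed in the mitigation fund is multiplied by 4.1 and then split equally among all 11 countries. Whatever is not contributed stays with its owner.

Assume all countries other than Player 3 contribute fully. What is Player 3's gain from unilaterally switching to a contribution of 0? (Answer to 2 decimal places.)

Switching from a contribution of 44 to 0 lets Player 3 keep an extra 44 billion dollars, but lowers the mitigation fund by 44, which costs Player 3 their own share of that drop: 4.1/11 × 44 = 16.40.
Net gain = 44 − 16.40 = 27.60. The private return per contributed unit (0.3727) is below 1, so free-riding is indeed the best response regardless of what the others do.

27.60 billion dollars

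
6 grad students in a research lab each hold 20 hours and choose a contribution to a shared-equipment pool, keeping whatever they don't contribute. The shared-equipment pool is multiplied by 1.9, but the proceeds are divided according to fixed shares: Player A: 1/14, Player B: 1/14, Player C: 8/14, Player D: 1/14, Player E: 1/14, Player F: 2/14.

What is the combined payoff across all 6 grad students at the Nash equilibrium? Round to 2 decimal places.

138.00 hours

For player j, contributing a unit is worthwhile iff 1.9 × (j's share) ≥ 1, i.e. iff j's share is at least 0.5263.
Player C alone (share 8/14) is above the threshold, contributing 20; the remaining 5 contribute 0. Total contributed: 20.
The shared-equipment pool pays out 1.9 × 20 = 38.00 in total (split across the unequal shares, but the aggregate is all that matters for the group sum).
The 5 free-riders keep 20 each, adding 100. Group total = 100 + 38.00 = 138.00.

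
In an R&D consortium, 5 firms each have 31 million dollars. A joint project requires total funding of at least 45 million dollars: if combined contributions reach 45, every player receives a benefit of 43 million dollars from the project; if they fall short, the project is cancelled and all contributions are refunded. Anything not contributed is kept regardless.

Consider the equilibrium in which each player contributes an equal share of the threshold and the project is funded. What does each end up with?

65 million dollars

Equal share of the threshold: 45/5 = 9.
At this profile no one gains by cutting their contribution: any cut drops the total below 45, the project is cancelled, contributions are refunded, and the deviator ends with 31, which is less than 31 − 9 + 43 = 65. Contributing more than 9 just wastes the excess. So contributing exactly 9 is a best response.
Each player's payoff: 31 − 9 + 43 = 65.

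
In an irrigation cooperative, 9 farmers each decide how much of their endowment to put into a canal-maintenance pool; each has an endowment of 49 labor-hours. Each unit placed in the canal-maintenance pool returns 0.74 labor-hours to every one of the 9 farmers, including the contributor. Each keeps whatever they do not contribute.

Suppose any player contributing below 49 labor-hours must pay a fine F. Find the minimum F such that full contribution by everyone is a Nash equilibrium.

12.74 labor-hours

Given the others contribute fully, the best deviation is to contribute 0 (any partial contribution still incurs the fine and gives up units whose private return 0.74 is below 1).
Deviating from 49 to 0 saves 49 labor-hours but forfeits the deviator's share of the drop in the canal-maintenance pool: 0.74 × 49 = 36.26.
So the deviation gain is 49 − 36.26 = 12.74, and the fine must be at least 12.74 labor-hours to wipe it out.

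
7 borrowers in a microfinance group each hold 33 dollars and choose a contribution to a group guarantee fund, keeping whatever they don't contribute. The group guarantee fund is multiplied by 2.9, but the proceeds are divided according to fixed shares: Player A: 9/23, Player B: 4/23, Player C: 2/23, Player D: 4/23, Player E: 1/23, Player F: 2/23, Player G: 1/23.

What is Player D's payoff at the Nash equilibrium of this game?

Each unit j contributes comes back to j as 2.9 × (j's share), so j prefers to contribute only if that share exceeds 1/2.9 = 0.3448; otherwise keeping the unit dominates.
Player A alone (share 9/23) is above the threshold, contributing 33; the remaining 6 contribute 0. Total contributed: 33.
Player D keeps 33 and receives 2.9 × 33 × 4/23 = 16.64 from the group guarantee fund, for a payoff of 49.64.

49.64 dollars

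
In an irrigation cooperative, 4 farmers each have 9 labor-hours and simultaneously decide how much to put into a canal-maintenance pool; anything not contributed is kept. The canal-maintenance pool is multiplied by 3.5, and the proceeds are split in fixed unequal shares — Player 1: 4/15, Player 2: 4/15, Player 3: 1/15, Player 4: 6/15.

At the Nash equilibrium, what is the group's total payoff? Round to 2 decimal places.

58.50 labor-hours

Player j's private return per contributed unit is 3.5 × (j's share). Contributing is weakly dominant for j when that share is at least 1/3.5 = 0.2857, and contributing 0 is dominant otherwise.
Only Player 4 (6/15) clears that bar, contributing 9; the remaining 3 contribute 0. Total contributed: 9.
The canal-maintenance pool pays out 3.5 × 9 = 31.50 in total (split across the unequal shares, but the aggregate is all that matters for the group sum).
The 3 free-riders keep 9 each, adding 27. Group total = 27 + 31.50 = 58.50.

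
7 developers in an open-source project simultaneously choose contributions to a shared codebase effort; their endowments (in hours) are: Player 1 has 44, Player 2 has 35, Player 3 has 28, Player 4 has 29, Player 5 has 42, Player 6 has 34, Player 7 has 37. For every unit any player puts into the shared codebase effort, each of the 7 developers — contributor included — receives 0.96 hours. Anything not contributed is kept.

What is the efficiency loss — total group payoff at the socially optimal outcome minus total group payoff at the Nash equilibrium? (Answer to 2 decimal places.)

The private return per contributed unit is 0.96 < 1 for everyone, so the Nash equilibrium is zero contribution and the group total is Σ E_j = 44 + 35 + 28 + 29 + 42 + 34 + 37 = 249.
Each contributed unit returns 6.720 to the group, so the social optimum is full contribution by everyone: group total = 6.720 × 249 = 1673.28.
Efficiency loss = (6.720 − 1) × 249 = 1424.28.

1424.28 hours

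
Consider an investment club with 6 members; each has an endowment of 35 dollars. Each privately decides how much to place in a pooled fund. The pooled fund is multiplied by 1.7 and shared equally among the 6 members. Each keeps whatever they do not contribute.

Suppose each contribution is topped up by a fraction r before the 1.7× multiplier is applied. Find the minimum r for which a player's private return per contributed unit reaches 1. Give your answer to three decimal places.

With matching at rate r, one contributed unit becomes (1 + r) in the pooled fund and returns 1.7 × (1 + r) / 6 to the contributor.
Setting this equal to 1: 1 + r = 6/1.7 = 3.5294.
So the minimum matching rate is r = 3.5294 − 1 = 2.529.

2.529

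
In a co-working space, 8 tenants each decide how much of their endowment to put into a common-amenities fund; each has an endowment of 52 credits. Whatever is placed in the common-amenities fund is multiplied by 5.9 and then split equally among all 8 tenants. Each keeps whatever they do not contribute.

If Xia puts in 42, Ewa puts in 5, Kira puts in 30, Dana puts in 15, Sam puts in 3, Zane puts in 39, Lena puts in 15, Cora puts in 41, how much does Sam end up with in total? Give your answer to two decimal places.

189.13 credits

Total contributed: 42 + 5 + 30 + 15 + 3 + 39 + 15 + 41 = 190.
Each receives 5.9 × 190 / 8 = 140.13 from the common-amenities fund.
Sam keeps 52 − 3 = 49, so Sam's payoff is 49 + 140.13 = 189.13.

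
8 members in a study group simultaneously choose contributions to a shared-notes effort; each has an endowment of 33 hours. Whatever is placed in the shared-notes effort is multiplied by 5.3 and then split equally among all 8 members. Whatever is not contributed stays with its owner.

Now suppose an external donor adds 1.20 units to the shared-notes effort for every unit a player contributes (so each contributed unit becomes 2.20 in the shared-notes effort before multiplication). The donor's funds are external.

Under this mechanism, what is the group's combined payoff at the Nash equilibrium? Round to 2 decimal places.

With the mechanism, a contributed unit returns 5.3 × 2.20 / 8 = 1.4575 per unit of net cost to the contributor — now above 1 — so contributing fully is weakly dominant for every player.
At the Nash equilibrium everyone contributes 33. Group total payoff = 5.3 × 2.20 × 264 = 3078.24.

3078.24 hours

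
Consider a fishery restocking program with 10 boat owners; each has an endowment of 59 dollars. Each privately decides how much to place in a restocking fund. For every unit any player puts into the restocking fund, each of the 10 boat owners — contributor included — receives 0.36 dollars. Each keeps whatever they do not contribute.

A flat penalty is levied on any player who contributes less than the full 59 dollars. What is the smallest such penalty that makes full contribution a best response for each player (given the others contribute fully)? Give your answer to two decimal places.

Given the others contribute fully, the best deviation is to contribute 0 (any partial contribution still incurs the fine and gives up units whose private return 0.36 is below 1).
Deviating from 59 to 0 saves 59 dollars but forfeits the deviator's share of the drop in the restocking fund: 0.36 × 59 = 21.24.
So the deviation gain is 59 − 21.24 = 37.76, and the fine must be at least 37.76 dollars to wipe it out.

37.76 dollars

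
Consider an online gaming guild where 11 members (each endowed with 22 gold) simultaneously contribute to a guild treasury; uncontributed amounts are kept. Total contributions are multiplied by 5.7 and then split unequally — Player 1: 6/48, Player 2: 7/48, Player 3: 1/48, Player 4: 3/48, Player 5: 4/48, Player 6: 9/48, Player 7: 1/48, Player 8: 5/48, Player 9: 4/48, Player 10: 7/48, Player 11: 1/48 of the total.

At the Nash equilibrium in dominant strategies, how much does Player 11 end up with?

24.61 gold

A player with share s gets back 5.7·s per unit contributed, so full contribution is dominant for anyone with s > 1/5.7 = 0.1754 and zero contribution is dominant for anyone below.
Only Player 6 (9/48) clears that bar, contributing 22; the remaining 10 contribute 0. Total contributed: 22.
Player 11 keeps 22 and receives 5.7 × 22 × 1/48 = 2.61 from the guild treasury, for a payoff of 24.61.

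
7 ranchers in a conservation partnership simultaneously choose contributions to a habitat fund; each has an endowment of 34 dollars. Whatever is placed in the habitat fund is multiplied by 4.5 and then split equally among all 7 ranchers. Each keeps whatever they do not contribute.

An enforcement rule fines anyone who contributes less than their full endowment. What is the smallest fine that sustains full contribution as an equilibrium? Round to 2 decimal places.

Given the others contribute fully, the best deviation is to contribute 0 (any partial contribution still incurs the fine and gives up units whose private return 0.6429 is below 1).
Deviating from 34 to 0 saves 34 dollars but forfeits the deviator's share of the drop in the habitat fund: 4.5/7 × 34 = 21.86.
So the deviation gain is 34 − 21.86 = 12.14, and the fine must be at least 12.14 dollars to wipe it out.

12.14 dollars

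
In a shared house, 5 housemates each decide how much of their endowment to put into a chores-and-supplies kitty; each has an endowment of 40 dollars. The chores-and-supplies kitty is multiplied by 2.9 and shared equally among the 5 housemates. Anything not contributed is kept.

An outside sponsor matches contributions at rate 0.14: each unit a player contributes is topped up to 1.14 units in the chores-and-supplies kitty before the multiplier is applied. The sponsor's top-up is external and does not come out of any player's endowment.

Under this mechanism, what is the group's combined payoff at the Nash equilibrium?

200.00 dollars

The effective private return is 2.9 × 1.14 / 5 = 0.6612, which is still under 1, so the mechanism doesn't change anyone's dominant strategy: zero contribution.
At the Nash equilibrium no one contributes; group total payoff = 5 × 40 = 200.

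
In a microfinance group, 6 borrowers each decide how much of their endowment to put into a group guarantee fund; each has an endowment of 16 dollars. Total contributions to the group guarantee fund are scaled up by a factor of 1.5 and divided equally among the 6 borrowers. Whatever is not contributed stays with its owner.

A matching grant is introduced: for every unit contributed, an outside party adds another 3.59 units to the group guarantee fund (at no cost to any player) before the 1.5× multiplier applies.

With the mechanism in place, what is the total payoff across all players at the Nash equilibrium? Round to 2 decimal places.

660.96 dollars

Under the mechanism each unit contributed yields 1.5 × 4.59 / 6 = 1.1475 back to its contributor per unit of net cost, which exceeds 1, making full contribution the dominant choice for everyone.
At the Nash equilibrium everyone contributes 16. Group total payoff = 1.5 × 4.59 × 96 = 660.96.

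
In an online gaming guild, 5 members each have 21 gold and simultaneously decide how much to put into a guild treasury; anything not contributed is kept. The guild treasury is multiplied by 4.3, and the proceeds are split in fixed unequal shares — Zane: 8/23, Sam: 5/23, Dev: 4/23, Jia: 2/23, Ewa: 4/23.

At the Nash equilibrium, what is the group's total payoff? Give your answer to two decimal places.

For player j, contributing a unit is worthwhile iff 4.3 × (j's share) ≥ 1, i.e. iff j's share is at least 0.2326.
Zane alone (share 8/23) is above the threshold, contributing 21; the remaining 4 contribute 0. Total contributed: 21.
The guild treasury pays out 4.3 × 21 = 90.30 in total (split across the unequal shares, but the aggregate is all that matters for the group sum).
The 4 free-riders keep 21 each, adding 84. Group total = 84 + 90.30 = 174.30.

174.30 gold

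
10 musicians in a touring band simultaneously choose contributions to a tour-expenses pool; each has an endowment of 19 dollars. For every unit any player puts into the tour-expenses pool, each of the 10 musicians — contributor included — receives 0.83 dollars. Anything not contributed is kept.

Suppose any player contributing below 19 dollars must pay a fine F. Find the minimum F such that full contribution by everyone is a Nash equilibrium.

Given the others contribute fully, the best deviation is to contribute 0 (any partial contribution still incurs the fine and gives up units whose private return 0.83 is below 1).
Deviating from 19 to 0 saves 19 dollars but forfeits the deviator's share of the drop in the tour-expenses pool: 0.83 × 19 = 15.77.
So the deviation gain is 19 − 15.77 = 3.23, and the fine must be at least 3.23 dollars to wipe it out.

3.23 dollars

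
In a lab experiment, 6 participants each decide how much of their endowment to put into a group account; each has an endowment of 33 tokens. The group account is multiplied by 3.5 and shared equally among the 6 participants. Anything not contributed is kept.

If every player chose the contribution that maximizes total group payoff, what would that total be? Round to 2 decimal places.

Each contributed unit returns 3.500 to the group as a whole (0.5833 to each of 6 players), which exceeds 1, so the social optimum is full contribution: group total = 3.500 × 198 = 693.00.

693.00 tokens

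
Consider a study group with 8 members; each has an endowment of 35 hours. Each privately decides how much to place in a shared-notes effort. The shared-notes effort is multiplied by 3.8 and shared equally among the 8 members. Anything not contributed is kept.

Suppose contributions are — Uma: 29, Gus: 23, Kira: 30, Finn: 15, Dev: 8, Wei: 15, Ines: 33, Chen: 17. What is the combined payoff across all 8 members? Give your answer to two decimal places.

Total contributed: 29 + 23 + 30 + 15 + 8 + 15 + 33 + 17 = 170; total kept: 8 × 35 − 170 = 110.
The shared-notes effort pays out 3.8 × 170 = 646.00 in aggregate.
Group total = 110 + 646.00 = 756.00.

756.00 hours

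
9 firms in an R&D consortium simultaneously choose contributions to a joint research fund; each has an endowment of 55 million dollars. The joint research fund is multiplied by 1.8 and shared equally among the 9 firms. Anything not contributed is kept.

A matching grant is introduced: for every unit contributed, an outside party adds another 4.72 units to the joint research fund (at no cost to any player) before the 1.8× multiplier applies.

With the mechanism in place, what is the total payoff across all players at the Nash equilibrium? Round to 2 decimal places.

5096.52 million dollars

With the mechanism, a contributed unit returns 1.8 × 5.72 / 9 = 1.1440 per unit of net cost to the contributor — now above 1 — so contributing fully is weakly dominant for every player.
So the Nash equilibrium is full contribution by all 9; the group earns 1.8 × 5.72 × 495 = 5096.52.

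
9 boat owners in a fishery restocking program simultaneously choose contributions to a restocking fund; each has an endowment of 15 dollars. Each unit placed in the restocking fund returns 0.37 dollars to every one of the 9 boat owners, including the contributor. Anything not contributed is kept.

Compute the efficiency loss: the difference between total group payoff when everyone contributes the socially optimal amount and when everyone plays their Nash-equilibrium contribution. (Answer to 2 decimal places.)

314.55 dollars

The private return per contributed unit is 0.37 < 1, so contributing 0 is dominant for every player. At the Nash equilibrium everyone keeps their 15, and the group total is 9 × 15 = 135.
Each contributed unit returns 3.330 to the group as a whole (0.37 to each of 9 players), which exceeds 1, so the social optimum is full contribution: group total = 3.330 × 135 = 449.55.
Efficiency loss = 449.55 − 135 = 314.55.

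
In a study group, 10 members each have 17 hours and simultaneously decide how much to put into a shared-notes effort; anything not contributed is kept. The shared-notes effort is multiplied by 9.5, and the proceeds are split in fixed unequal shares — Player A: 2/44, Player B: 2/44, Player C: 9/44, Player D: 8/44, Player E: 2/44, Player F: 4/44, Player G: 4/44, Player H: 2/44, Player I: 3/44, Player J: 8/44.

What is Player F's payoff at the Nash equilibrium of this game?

61.05 hours

A player with share s gets back 9.5·s per unit contributed, so full contribution is dominant for anyone with s > 1/9.5 = 0.1053 and zero contribution is dominant for anyone below.
The shares above 0.1053 belong to Player C, Player D and Player J, contributing 17 each; the remaining 7 contribute 0. Total contributed: 51.
Player F keeps 17 and receives 9.5 × 51 × 4/44 = 44.05 from the shared-notes effort, for a payoff of 61.05.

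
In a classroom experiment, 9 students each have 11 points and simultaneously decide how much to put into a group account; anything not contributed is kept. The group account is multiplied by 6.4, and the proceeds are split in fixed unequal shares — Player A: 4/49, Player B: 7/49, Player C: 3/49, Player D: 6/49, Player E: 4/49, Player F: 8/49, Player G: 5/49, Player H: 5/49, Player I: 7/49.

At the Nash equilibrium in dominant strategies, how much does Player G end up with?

A player with share s gets back 6.4·s per unit contributed, so full contribution is dominant for anyone with s > 1/6.4 = 0.1563 and zero contribution is dominant for anyone below.
The only share above 0.1563 is Player F's 8/49, contributing 11; the remaining 8 contribute 0. Total contributed: 11.
Player G keeps 11 and receives 6.4 × 11 × 5/49 = 7.18 from the group account, for a payoff of 18.18.

18.18 points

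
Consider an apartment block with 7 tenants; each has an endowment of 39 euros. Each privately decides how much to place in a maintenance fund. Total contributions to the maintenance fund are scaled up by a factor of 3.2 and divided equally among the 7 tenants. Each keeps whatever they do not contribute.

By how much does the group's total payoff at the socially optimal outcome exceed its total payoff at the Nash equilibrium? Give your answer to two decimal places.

Each contributed unit returns 3.2/7 = 0.4571 to its contributor — below 1 — so contributing 0 is dominant for every player. At the Nash equilibrium everyone keeps their 39, and the group total is 7 × 39 = 273.
Each contributed unit returns 3.200 to the group as a whole (0.4571 to each of 7 players), which exceeds 1, so the social optimum is full contribution: group total = 3.200 × 273 = 873.60.
Efficiency loss = 873.60 − 273 = 600.60.

600.60 euros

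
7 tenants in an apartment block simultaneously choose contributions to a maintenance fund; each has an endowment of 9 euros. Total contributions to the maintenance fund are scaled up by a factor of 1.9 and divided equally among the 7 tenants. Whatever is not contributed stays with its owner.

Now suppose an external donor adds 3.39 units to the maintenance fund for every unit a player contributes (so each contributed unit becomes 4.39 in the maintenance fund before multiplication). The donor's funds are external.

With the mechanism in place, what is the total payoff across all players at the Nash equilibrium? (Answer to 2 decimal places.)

The effective private return per unit is now 1.9 × 4.39 / 7 = 1.1916 > 1, so every player's dominant strategy flips to full contribution.
So the Nash equilibrium is full contribution by all 7; the group earns 1.9 × 4.39 × 63 = 525.48.

525.48 euros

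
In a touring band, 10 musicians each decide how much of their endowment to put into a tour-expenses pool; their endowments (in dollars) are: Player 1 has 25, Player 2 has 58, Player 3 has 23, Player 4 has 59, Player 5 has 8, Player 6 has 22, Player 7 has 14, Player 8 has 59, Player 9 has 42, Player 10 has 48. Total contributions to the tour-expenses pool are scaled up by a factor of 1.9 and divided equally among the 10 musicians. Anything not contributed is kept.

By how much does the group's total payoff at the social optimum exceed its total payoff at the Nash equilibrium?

322.20 dollars

The private return per contributed unit is 1.9/10 = 0.1900 < 1 for every player regardless of endowment, so the Nash equilibrium is zero contribution and the group total is Σ E_j = 25 + 58 + 23 + 59 + 8 + 22 + 14 + 59 + 42 + 48 = 358.
Each contributed unit returns 1.900 to the group, so the social optimum is full contribution by everyone: group total = 1.900 × 358 = 680.20.
Efficiency loss = (1.900 − 1) × 358 = 322.20.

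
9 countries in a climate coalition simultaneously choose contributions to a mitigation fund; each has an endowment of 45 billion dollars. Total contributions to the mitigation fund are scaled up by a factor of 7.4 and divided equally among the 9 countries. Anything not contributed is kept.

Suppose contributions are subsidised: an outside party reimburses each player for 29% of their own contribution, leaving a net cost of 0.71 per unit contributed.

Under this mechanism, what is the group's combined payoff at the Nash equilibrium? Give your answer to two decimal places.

3114.45 billion dollars

The effective private return per unit is now (7.4/9) / 0.71 = 1.1581 > 1, so every player's dominant strategy flips to full contribution.
At the Nash equilibrium everyone contributes 45. Group total payoff = 9 × (45 × 0.29 + 7.4 × 45) = 3114.45.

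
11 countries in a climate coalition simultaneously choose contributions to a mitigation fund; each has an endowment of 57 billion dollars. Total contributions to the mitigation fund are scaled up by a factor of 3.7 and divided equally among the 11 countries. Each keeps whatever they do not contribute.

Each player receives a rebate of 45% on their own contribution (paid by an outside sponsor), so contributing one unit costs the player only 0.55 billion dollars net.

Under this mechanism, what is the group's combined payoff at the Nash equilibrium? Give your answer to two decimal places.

627.00 billion dollars

The effective private return is (3.7/11) / 0.55 = 0.6116, which is still under 1, so the mechanism doesn't change anyone's dominant strategy: zero contribution.
Everyone keeps their endowment and the group total is 11 × 57 = 627.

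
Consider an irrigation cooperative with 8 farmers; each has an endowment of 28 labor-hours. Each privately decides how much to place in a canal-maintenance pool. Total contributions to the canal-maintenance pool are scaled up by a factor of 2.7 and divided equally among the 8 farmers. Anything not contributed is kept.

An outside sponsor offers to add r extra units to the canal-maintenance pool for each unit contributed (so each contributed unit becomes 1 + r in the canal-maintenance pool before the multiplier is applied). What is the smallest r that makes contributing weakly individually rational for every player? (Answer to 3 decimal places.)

1.963

With matching at rate r, one contributed unit becomes (1 + r) in the canal-maintenance pool and returns 2.7 × (1 + r) / 8 to the contributor.
Setting this equal to 1: 1 + r = 8/2.7 = 2.9630.
So the minimum matching rate is r = 2.9630 − 1 = 1.963.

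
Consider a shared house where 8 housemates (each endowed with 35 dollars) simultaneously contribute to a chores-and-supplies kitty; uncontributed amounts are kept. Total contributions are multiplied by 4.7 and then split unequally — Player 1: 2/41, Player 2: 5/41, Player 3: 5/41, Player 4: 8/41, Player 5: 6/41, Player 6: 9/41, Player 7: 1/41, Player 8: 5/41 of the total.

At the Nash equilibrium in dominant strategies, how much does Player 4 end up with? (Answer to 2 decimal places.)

Player j's private return per contributed unit is 4.7 × (j's share). Contributing is weakly dominant for j when that share is at least 1/4.7 = 0.2128, and contributing 0 is dominant otherwise.
Only Player 6 (9/41) clears that bar, contributing 35; the remaining 7 contribute 0. Total contributed: 35.
Player 4 keeps 35 and receives 4.7 × 35 × 8/41 = 32.10 from the chores-and-supplies kitty, for a payoff of 67.10.

67.10 dollars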